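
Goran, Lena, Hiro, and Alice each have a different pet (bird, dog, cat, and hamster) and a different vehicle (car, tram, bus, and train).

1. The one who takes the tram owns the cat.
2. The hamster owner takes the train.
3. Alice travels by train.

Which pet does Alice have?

With clues 1–3, bird, cat, and dog are impossible for Alice's pet.
That leaves hamster.

hamster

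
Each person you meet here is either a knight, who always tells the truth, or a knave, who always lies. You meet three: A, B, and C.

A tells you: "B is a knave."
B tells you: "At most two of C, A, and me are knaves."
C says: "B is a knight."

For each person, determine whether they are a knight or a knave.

A: knave, B: knight, C: knight

Consider A. Suppose A is a knight.
Then no assignment of the remaining roles makes every statement match its speaker's type — contradiction.
So A is a knave.
Consider B. Suppose B is a knave.
Then A's statement comes out true, contradicting A being a knave.
So B is a knight.
With that fixed, C's statement is true, so C is a knight.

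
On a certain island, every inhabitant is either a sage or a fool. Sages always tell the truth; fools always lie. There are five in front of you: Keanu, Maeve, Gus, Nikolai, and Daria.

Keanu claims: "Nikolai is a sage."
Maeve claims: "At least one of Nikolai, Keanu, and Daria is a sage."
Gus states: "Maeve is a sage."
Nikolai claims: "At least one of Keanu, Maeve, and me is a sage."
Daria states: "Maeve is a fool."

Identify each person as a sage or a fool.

Keanu: sage, Maeve: sage, Gus: sage, Nikolai: sage, Daria: fool

Consider Keanu. Suppose Keanu is a fool.
Then no assignment of the remaining roles makes every statement match its speaker's type — contradiction.
So Keanu is a sage.
With that fixed, Maeve's statement is true, so Maeve is a sage.
With that fixed, Gus's statement is true, so Gus is a sage.
With that fixed, Nikolai's statement is true, so Nikolai is a sage.
With that fixed, Daria's statement is false, so Daria is a fool.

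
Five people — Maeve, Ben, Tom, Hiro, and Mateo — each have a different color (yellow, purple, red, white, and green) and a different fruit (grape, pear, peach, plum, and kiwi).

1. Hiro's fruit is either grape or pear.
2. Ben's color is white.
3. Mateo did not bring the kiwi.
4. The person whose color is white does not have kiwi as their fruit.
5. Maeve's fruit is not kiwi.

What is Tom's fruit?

With clues 1–5, grape, peach, pear, and plum are impossible for Tom's fruit.
That leaves kiwi.

kiwi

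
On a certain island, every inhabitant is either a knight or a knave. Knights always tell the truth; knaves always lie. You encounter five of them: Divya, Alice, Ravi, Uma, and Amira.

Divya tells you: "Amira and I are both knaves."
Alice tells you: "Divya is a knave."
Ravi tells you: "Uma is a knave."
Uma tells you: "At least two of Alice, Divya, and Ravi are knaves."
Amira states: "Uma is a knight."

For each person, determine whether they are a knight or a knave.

Consider Divya. Suppose Divya is a knight.
Then Divya's own statement would have to be true, but it can't be — contradiction.
So Divya is a knave.
With that fixed, Alice's statement is true, so Alice is a knight.
Consider Ravi. Suppose Ravi is a knight.
Then no assignment of the remaining roles makes every statement match its speaker's type — contradiction.
So Ravi is a knave.
With that fixed, Uma's statement is true, so Uma is a knight.
With that fixed, Amira's statement is true, so Amira is a knight.

Divya: knave, Alice: knight, Ravi: knave, Uma: knight, Amira: knight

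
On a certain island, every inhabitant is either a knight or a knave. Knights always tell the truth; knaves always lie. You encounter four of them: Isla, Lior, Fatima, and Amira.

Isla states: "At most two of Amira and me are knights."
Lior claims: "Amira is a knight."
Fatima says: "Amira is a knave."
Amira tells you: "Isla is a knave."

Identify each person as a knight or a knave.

Regardless of anyone's role, Isla's statement is true, so Isla is a knight.
With that fixed, Amira's statement is false, so Amira is a knave.
With that fixed, Lior's statement is false, so Lior is a knave.
With that fixed, Fatima's statement is true, so Fatima is a knight.

Isla: knight, Lior: knave, Fatima: knight, Amira: knave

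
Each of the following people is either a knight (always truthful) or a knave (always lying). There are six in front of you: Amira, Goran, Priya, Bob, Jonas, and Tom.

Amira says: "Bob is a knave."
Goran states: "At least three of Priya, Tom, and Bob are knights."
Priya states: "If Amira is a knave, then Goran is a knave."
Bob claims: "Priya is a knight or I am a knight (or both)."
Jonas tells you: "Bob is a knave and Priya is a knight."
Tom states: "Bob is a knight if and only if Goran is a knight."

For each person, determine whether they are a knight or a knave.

Amira: knave, Goran: knave, Priya: knight, Bob: knight, Jonas: knave, Tom: knave

Consider Amira. Suppose Amira is a knight.
Then no assignment of the remaining roles makes every statement match its speaker's type — contradiction.
So Amira is a knave.
Consider Goran. Suppose Goran is a knight.
Then no assignment of the remaining roles makes every statement match its speaker's type — contradiction.
So Goran is a knave.
With that fixed, Priya's statement is true, so Priya is a knight.
With that fixed, Bob's statement is true, so Bob is a knight.
With that fixed, Jonas's statement is false, so Jonas is a knave.
With that fixed, Tom's statement is false, so Tom is a knave.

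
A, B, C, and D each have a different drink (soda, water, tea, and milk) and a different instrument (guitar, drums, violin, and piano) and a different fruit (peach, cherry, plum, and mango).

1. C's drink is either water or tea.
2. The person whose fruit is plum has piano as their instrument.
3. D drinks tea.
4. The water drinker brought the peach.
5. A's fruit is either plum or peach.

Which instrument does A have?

With clues 1–5, drums, guitar, and violin are impossible for A's instrument.
That leaves piano.

piano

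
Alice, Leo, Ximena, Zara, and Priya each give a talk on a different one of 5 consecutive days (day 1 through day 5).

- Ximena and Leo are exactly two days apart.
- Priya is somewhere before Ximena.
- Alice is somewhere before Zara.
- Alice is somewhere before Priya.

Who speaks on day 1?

With clues 1–2, Ximena is ruled out for day 1.
With clues 1–3, Zara is ruled out for day 1.
With clues 1–4, Leo and Priya are ruled out for day 1.
So day 1 is Alice.

Alice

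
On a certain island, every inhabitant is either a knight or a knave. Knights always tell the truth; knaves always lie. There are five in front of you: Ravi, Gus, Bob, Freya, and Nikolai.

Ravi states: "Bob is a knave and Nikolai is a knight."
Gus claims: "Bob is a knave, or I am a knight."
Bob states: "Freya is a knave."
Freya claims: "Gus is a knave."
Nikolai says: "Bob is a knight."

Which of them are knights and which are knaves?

Ravi: knave, Gus: knight, Bob: knight, Freya: knave, Nikolai: knight

Consider Ravi. Suppose Ravi is a knight.
Then no assignment of the remaining roles makes every statement match its speaker's type — contradiction.
So Ravi is a knave.
Consider Gus. Suppose Gus is a knave.
Then no assignment of the remaining roles makes every statement match its speaker's type — contradiction.
So Gus is a knight.
With that fixed, Freya's statement is false, so Freya is a knave.
With that fixed, Bob's statement is true, so Bob is a knight.
With that fixed, Nikolai's statement is true, so Nikolai is a knight.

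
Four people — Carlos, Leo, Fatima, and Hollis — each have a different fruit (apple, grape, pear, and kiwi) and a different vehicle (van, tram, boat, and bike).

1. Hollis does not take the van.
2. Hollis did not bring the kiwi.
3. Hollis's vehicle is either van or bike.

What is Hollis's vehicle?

Clue 1 rules out van for Hollis's vehicle.
With clues 1–3, boat and tram are impossible for Hollis's vehicle.
That leaves bike.

bike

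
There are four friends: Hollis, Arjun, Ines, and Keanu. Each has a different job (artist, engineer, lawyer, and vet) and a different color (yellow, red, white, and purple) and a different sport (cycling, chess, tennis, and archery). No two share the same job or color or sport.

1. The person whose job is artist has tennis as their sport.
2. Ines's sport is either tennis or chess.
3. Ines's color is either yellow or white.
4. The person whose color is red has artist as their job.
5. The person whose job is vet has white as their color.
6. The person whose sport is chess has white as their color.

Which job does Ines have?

With clues 1–4, artist is impossible for Ines's job.
With clues 1–6, engineer and lawyer are impossible for Ines's job.
That leaves vet.

vet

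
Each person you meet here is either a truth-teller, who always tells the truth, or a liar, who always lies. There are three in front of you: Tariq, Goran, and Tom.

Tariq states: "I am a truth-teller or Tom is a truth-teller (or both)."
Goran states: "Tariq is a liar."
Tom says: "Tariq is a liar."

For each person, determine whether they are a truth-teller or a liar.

Consider Tariq. Suppose Tariq is a liar.
Then no assignment of the remaining roles makes every statement match its speaker's type — contradiction.
So Tariq is a truth-teller.
With that fixed, Goran's statement is false, so Goran is a liar.
With that fixed, Tom's statement is false, so Tom is a liar.

Tariq: truth-teller, Goran: liar, Tom: liar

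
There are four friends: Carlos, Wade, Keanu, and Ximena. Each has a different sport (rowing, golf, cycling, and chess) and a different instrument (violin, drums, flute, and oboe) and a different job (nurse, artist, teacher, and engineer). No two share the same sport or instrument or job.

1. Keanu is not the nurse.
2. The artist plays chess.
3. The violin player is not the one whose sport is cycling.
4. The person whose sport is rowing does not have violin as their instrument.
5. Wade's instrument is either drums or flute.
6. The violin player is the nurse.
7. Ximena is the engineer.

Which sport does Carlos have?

golf

With clues 1–7, chess, cycling, and rowing are impossible for Carlos's sport.
That leaves golf.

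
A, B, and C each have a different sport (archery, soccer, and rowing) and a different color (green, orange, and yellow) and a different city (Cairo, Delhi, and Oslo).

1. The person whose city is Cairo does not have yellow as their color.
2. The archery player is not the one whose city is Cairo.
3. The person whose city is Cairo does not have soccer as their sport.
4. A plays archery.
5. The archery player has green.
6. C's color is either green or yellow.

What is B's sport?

rowing

With clues 1–4, archery is impossible for B's sport.
With clues 1–6, soccer is impossible for B's sport.
That leaves rowing.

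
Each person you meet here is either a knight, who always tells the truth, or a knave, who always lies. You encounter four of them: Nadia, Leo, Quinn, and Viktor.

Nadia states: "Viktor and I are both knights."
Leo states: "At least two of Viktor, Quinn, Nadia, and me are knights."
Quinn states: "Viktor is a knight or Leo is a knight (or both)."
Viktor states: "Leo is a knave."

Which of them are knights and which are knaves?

Nadia: knave, Leo: knight, Quinn: knight, Viktor: knave

Consider Nadia. Suppose Nadia is a knight.
Then no assignment of the remaining roles makes every statement match its speaker's type — contradiction.
So Nadia is a knave.
Consider Leo. Suppose Leo is a knave.
Then no assignment of the remaining roles makes every statement match its speaker's type — contradiction.
So Leo is a knight.
With that fixed, Quinn's statement is true, so Quinn is a knight.
With that fixed, Viktor's statement is false, so Viktor is a knave.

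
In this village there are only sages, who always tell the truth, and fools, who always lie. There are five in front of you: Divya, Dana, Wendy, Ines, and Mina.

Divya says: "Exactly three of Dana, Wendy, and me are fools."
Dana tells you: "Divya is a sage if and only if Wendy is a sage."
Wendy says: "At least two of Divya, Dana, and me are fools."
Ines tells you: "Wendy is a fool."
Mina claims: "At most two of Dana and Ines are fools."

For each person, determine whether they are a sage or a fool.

Divya: fool, Dana: fool, Wendy: sage, Ines: fool, Mina: sage

Regardless of anyone's role, Mina's statement is true, so Mina is a sage.
Consider Divya. Suppose Divya is a sage.
Then Divya's own statement would have to be true, but it can't be — contradiction.
So Divya is a fool.
Consider Dana. Suppose Dana is a sage.
Then whichever role Wendy has, Wendy's statement has the wrong truth value — contradiction.
So Dana is a fool.
With that fixed, Wendy's statement is true, so Wendy is a sage.
With that fixed, Ines's statement is false, so Ines is a fool.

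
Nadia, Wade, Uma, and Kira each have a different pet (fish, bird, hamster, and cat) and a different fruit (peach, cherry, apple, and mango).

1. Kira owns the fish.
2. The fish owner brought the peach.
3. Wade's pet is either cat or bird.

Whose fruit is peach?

With clues 1–2, Nadia, Uma, and Wade are impossible for the one with fruit peach.
That leaves Kira.

Kira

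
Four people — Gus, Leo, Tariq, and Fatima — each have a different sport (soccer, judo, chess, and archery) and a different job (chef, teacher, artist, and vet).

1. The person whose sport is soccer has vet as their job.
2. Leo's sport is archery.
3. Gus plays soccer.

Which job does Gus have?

With clues 1–3, artist, chef, and teacher are impossible for Gus's job.
That leaves vet.

vet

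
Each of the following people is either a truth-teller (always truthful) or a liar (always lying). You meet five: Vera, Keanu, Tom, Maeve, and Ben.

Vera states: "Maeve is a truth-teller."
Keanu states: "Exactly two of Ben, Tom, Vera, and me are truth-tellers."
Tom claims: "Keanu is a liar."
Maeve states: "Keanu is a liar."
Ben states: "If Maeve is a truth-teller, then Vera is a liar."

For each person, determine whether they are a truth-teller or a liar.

Consider Vera. Suppose Vera is a truth-teller.
Then no assignment of the remaining roles makes every statement match its speaker's type — contradiction.
So Vera is a liar.
With that fixed, Ben's statement is true, so Ben is a truth-teller.
Consider Keanu. Suppose Keanu is a liar.
Then no assignment of the remaining roles makes every statement match its speaker's type — contradiction.
So Keanu is a truth-teller.
With that fixed, Tom's statement is false, so Tom is a liar.
With that fixed, Maeve's statement is false, so Maeve is a liar.

Vera: liar, Keanu: truth-teller, Tom: liar, Maeve: liar, Ben: truth-teller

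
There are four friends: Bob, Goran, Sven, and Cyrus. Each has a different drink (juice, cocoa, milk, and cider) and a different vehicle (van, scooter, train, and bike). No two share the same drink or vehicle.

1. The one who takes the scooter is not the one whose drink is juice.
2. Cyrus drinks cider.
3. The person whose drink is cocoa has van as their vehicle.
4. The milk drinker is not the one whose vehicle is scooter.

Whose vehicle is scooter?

Cyrus

With clues 1–4, Bob, Goran, and Sven are impossible for the one with vehicle scooter.
That leaves Cyrus.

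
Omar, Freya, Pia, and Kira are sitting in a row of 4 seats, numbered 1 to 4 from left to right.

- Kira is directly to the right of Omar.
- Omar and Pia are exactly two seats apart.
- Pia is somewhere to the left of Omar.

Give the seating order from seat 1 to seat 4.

From clue 1: Omar is in {1,2,3}.
From clues 1–3: Pia → seat 1, Freya → seat 2, Omar → seat 3, Kira → seat 4.

Pia, Freya, Omar, Kira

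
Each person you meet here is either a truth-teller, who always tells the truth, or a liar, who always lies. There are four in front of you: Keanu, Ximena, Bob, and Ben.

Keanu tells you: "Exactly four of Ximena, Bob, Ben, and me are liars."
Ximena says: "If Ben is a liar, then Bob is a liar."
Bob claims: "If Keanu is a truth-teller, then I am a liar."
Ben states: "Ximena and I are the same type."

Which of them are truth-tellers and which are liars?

Keanu: liar, Ximena: truth-teller, Bob: truth-teller, Ben: truth-teller

Consider Keanu. Suppose Keanu is a truth-teller.
Then Keanu's own statement would have to be true, but it can't be — contradiction.
So Keanu is a liar.
With that fixed, Bob's statement is true, so Bob is a truth-teller.
Consider Ximena. Suppose Ximena is a liar.
Then whichever role Ben has, Ben's statement has the wrong truth value — contradiction.
So Ximena is a truth-teller.
Consider Ben. Suppose Ben is a liar.
Then Ximena's statement comes out false, contradicting Ximena being a truth-teller.
So Ben is a truth-teller.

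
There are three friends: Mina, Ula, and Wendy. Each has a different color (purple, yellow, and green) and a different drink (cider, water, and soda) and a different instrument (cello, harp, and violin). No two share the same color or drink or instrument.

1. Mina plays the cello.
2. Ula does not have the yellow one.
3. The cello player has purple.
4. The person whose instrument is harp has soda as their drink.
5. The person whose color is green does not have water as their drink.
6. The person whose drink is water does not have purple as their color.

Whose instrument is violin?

Clue 1 rules out Mina for the one with instrument violin.
With clues 1–6, Ula is impossible for the one with instrument violin.
That leaves Wendy.

Wendy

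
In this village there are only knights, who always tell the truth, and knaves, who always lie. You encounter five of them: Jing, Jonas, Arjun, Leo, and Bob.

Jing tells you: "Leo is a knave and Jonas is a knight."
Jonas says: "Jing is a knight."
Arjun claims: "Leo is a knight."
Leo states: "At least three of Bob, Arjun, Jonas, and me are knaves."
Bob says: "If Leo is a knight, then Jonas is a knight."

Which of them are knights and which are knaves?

Jing: knight, Jonas: knight, Arjun: knave, Leo: knave, Bob: knight

Consider Jing. Suppose Jing is a knave.
Then no assignment of the remaining roles makes every statement match its speaker's type — contradiction.
So Jing is a knight.
With that fixed, Jonas's statement is true, so Jonas is a knight.
With that fixed, Bob's statement is true, so Bob is a knight.
With that fixed, Leo's statement is false, so Leo is a knave.
With that fixed, Arjun's statement is false, so Arjun is a knave.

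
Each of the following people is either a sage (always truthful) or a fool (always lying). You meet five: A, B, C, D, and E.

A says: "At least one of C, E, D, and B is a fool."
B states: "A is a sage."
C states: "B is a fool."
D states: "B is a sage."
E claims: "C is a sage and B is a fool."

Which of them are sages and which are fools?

A: sage, B: sage, C: fool, D: sage, E: fool

Consider A. Suppose A is a fool.
Then no assignment of the remaining roles makes every statement match its speaker's type — contradiction.
So A is a sage.
With that fixed, B's statement is true, so B is a sage.
With that fixed, C's statement is false, so C is a fool.
With that fixed, D's statement is true, so D is a sage.
With that fixed, E's statement is false, so E is a fool.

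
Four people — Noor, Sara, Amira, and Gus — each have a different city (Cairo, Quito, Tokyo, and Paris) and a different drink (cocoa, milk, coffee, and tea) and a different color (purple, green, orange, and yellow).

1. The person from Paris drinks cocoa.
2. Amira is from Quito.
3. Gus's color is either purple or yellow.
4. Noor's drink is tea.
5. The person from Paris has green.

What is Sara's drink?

With clues 1–4, tea is impossible for Sara's drink.
With clues 1–5, coffee and milk are impossible for Sara's drink.
That leaves cocoa.

cocoa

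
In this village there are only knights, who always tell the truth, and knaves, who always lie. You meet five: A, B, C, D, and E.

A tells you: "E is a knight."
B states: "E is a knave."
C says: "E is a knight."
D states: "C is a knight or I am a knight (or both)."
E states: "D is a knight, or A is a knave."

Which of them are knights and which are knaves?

Consider A. Suppose A is a knave.
Then no assignment of the remaining roles makes every statement match its speaker's type — contradiction.
So A is a knight.
Consider B. Suppose B is a knight.
Then no assignment of the remaining roles makes every statement match its speaker's type — contradiction.
So B is a knave.
Consider C. Suppose C is a knave.
Then no assignment of the remaining roles makes every statement match its speaker's type — contradiction.
So C is a knight.
With that fixed, D's statement is true, so D is a knight.
With that fixed, E's statement is true, so E is a knight.

A: knight, B: knave, C: knight, D: knight, E: knight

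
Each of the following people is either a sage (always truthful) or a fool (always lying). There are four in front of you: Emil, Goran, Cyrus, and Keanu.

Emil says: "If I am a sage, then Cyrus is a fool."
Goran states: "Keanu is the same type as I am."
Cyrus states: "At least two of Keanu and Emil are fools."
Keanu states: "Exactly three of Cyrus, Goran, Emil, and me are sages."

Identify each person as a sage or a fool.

Consider Emil. Suppose Emil is a fool.
Then Emil's own statement would have to be false, but it can't be — contradiction.
So Emil is a sage.
With that fixed, Cyrus's statement is false, so Cyrus is a fool.
Consider Goran. Suppose Goran is a fool.
Then no assignment of the remaining roles makes every statement match its speaker's type — contradiction.
So Goran is a sage.
Consider Keanu. Suppose Keanu is a fool.
Then Goran's statement comes out false, contradicting Goran being a sage.
So Keanu is a sage.

Emil: sage, Goran: sage, Cyrus: fool, Keanu: sage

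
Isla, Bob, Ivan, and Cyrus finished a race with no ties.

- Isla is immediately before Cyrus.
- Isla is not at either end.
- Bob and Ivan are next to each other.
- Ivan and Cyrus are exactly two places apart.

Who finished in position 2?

With clues 1–2, Cyrus is ruled out for place 2.
With clues 1–3, Isla is ruled out for place 2.
With clues 1–4, Bob is ruled out for place 2.
So place 2 is Ivan.

Ivan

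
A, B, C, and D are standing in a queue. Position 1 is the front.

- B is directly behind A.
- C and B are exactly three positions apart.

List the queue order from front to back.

From clue 1: A is in {1,2,3}.
From clues 1–2: C → position 1, D → position 2, A → position 3, B → position 4.

C, D, A, B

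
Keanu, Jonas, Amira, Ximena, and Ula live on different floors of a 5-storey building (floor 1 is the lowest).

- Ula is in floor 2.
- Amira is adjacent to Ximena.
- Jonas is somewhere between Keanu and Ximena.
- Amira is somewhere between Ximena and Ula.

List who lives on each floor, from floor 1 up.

From clue 1: Ula → floor 2.
From clues 1–2: Keanu is in {1,3,5}.
From clues 1–3: Keanu → floor 1, Jonas → floor 3.
From clues 1–4: Amira → floor 4, Ximena → floor 5.

Keanu, Ula, Jonas, Amira, Ximena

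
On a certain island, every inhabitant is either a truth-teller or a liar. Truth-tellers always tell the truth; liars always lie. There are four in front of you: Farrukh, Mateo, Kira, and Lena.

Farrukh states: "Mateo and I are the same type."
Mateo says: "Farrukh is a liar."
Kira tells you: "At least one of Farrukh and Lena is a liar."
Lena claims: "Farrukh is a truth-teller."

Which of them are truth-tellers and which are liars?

Consider Farrukh. Suppose Farrukh is a truth-teller.
Then no assignment of the remaining roles makes every statement match its speaker's type — contradiction.
So Farrukh is a liar.
With that fixed, Mateo's statement is true, so Mateo is a truth-teller.
With that fixed, Kira's statement is true, so Kira is a truth-teller.
With that fixed, Lena's statement is false, so Lena is a liar.

Farrukh: liar, Mateo: truth-teller, Kira: truth-teller, Lena: liar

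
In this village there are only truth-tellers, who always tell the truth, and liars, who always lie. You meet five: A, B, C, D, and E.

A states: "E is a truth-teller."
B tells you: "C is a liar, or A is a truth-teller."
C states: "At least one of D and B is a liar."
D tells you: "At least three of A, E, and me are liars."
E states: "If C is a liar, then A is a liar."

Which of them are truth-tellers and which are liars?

A: truth-teller, B: truth-teller, C: truth-teller, D: liar, E: truth-teller

Consider A. Suppose A is a liar.
Then no assignment of the remaining roles makes every statement match its speaker's type — contradiction.
So A is a truth-teller.
With that fixed, B's statement is true, so B is a truth-teller.
With that fixed, D's statement is false, so D is a liar.
With that fixed, C's statement is true, so C is a truth-teller.
With that fixed, E's statement is true, so E is a truth-teller.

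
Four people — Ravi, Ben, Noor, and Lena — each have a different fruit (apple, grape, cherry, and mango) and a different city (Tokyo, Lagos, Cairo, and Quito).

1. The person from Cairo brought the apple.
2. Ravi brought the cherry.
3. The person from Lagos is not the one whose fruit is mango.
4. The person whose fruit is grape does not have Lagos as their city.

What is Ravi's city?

Lagos

With clues 1–2, Cairo is impossible for Ravi's city.
With clues 1–4, Quito and Tokyo are impossible for Ravi's city.
That leaves Lagos.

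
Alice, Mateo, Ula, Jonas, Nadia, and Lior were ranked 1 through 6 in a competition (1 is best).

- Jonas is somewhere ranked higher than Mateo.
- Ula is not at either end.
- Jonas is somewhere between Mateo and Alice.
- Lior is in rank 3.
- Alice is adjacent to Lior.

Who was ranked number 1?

Nadia

With clue 1, Mateo is ruled out for rank 1.
With clues 1–2, Ula is ruled out for rank 1.
With clues 1–3, Jonas is ruled out for rank 1.
With clues 1–4, Lior is ruled out for rank 1.
With clues 1–5, Alice is ruled out for rank 1.
So rank 1 is Nadia.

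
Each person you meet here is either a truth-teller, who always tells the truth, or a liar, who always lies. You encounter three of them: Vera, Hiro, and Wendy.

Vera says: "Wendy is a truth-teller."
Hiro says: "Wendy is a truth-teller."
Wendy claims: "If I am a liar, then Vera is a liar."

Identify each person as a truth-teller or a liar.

Consider Vera. Suppose Vera is a liar.
Then no assignment of the remaining roles makes every statement match its speaker's type — contradiction.
So Vera is a truth-teller.
Consider Hiro. Suppose Hiro is a liar.
Then no assignment of the remaining roles makes every statement match its speaker's type — contradiction.
So Hiro is a truth-teller.
Consider Wendy. Suppose Wendy is a liar.
Then Vera's statement comes out false, contradicting Vera being a truth-teller.
So Wendy is a truth-teller.

Vera: truth-teller, Hiro: truth-teller, Wendy: truth-teller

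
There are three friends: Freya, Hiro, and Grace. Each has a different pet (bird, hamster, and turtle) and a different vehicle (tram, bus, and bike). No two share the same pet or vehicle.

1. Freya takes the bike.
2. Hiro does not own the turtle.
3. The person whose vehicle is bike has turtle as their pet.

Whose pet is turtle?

With clues 1–2, Hiro is impossible for the one with pet turtle.
With clues 1–3, Grace is impossible for the one with pet turtle.
That leaves Freya.

Freya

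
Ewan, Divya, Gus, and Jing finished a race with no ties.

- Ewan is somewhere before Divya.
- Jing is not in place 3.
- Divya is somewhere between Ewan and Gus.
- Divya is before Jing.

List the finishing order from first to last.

Ewan, Divya, Gus, Jing

From clue 1: Ewan is in {1,2,3}.
From clues 1–3: Ewan is in {1,2}.
From clues 1–4: Ewan → place 1, Divya → place 2, Gus → place 3, Jing → place 4.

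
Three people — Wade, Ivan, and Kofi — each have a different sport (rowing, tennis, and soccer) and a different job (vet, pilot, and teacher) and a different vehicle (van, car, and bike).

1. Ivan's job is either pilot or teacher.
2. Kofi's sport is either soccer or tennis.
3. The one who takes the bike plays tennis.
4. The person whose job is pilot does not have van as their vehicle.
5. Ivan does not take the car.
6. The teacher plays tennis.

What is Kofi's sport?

soccer

With clues 1–2, rowing is impossible for Kofi's sport.
With clues 1–6, tennis is impossible for Kofi's sport.
That leaves soccer.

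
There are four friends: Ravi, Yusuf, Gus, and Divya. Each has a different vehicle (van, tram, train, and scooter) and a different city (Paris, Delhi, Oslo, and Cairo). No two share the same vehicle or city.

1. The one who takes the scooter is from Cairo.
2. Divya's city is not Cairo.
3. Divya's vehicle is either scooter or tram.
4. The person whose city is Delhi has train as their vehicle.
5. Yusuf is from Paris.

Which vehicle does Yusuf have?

With clues 1–3, tram is impossible for Yusuf's vehicle.
With clues 1–5, scooter and train are impossible for Yusuf's vehicle.
That leaves van.

van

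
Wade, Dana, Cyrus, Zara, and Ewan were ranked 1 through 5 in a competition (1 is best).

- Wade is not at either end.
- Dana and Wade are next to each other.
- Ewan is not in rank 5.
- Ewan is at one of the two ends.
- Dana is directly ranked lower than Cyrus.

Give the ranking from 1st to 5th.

From clue 1: Wade is in {2,3,4}.
From clues 1–4: Ewan → rank 1.
From clues 1–5: Cyrus → rank 2, Dana → rank 3, Wade → rank 4, Zara → rank 5.

Ewan, Cyrus, Dana, Wade, Zara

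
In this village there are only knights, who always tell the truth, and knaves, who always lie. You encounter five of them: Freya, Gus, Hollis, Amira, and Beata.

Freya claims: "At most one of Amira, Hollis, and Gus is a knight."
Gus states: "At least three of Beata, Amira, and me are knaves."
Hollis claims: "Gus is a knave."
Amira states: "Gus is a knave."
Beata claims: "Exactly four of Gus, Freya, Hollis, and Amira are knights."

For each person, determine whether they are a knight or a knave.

Consider Freya. Suppose Freya is a knight.
Then no assignment of the remaining roles makes every statement match its speaker's type — contradiction.
So Freya is a knave.
With that fixed, Beata's statement is false, so Beata is a knave.
Consider Gus. Suppose Gus is a knight.
Then Gus's own statement would have to be true, but it can't be — contradiction.
So Gus is a knave.
With that fixed, Hollis's statement is true, so Hollis is a knight.
With that fixed, Amira's statement is true, so Amira is a knight.

Freya: knave, Gus: knave, Hollis: knight, Amira: knight, Beata: knave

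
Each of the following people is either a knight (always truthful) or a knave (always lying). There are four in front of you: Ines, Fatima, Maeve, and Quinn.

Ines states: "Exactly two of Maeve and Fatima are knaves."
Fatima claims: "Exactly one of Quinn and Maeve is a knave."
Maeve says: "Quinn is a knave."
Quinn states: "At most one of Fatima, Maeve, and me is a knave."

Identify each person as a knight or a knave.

Ines: knave, Fatima: knight, Maeve: knave, Quinn: knight

Consider Ines. Suppose Ines is a knight.
Then no assignment of the remaining roles makes every statement match its speaker's type — contradiction.
So Ines is a knave.
Consider Fatima. Suppose Fatima is a knave.
Then no assignment of the remaining roles makes every statement match its speaker's type — contradiction.
So Fatima is a knight.
Consider Maeve. Suppose Maeve is a knight.
Then no assignment of the remaining roles makes every statement match its speaker's type — contradiction.
So Maeve is a knave.
Consider Quinn. Suppose Quinn is a knave.
Then Fatima's statement comes out false, contradicting Fatima being a knight.
So Quinn is a knight.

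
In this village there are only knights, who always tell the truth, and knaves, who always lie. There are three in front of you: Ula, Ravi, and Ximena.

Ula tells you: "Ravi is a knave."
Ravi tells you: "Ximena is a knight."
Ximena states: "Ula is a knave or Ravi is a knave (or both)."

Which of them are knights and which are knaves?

Consider Ula. Suppose Ula is a knight.
Then no assignment of the remaining roles makes every statement match its speaker's type — contradiction.
So Ula is a knave.
With that fixed, Ximena's statement is true, so Ximena is a knight.
With that fixed, Ravi's statement is true, so Ravi is a knight.

Ula: knave, Ravi: knight, Ximena: knight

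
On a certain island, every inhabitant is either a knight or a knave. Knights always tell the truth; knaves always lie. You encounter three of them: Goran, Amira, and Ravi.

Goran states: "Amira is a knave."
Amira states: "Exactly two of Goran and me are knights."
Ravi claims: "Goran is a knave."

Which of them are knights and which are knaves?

Goran: knight, Amira: knave, Ravi: knave

Consider Goran. Suppose Goran is a knave.
Then no assignment of the remaining roles makes every statement match its speaker's type — contradiction.
So Goran is a knight.
With that fixed, Ravi's statement is false, so Ravi is a knave.
Consider Amira. Suppose Amira is a knight.
Then Goran's statement comes out false, contradicting Goran being a knight.
So Amira is a knave.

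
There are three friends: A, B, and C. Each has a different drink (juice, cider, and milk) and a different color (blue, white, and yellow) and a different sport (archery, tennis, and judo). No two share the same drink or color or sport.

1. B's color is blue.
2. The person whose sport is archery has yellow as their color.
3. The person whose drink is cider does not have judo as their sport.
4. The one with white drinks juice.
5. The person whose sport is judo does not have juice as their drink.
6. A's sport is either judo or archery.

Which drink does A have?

With clues 1–5, milk is impossible for A's drink.
With clues 1–6, juice is impossible for A's drink.
That leaves cider.

cider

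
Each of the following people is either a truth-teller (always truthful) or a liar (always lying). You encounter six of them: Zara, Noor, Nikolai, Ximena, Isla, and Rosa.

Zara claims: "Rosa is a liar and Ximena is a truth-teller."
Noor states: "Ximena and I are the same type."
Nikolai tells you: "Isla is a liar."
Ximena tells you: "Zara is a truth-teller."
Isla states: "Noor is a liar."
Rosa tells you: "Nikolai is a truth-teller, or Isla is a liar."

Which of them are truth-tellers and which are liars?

Consider Zara. Suppose Zara is a liar.
Then no assignment of the remaining roles makes every statement match its speaker's type — contradiction.
So Zara is a truth-teller.
With that fixed, Ximena's statement is true, so Ximena is a truth-teller.
Consider Noor. Suppose Noor is a truth-teller.
Then no assignment of the remaining roles makes every statement match its speaker's type — contradiction.
So Noor is a liar.
With that fixed, Isla's statement is true, so Isla is a truth-teller.
With that fixed, Nikolai's statement is false, so Nikolai is a liar.
With that fixed, Rosa's statement is false, so Rosa is a liar.

Zara: truth-teller, Noor: liar, Nikolai: liar, Ximena: truth-teller, Isla: truth-teller, Rosa: liar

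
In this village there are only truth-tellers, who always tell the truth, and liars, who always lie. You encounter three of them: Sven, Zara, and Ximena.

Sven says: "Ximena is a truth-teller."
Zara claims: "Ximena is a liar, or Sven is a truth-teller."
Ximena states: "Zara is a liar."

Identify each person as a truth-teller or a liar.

Consider Sven. Suppose Sven is a truth-teller.
Then no assignment of the remaining roles makes every statement match its speaker's type — contradiction.
So Sven is a liar.
Consider Zara. Suppose Zara is a liar.
Then no assignment of the remaining roles makes every statement match its speaker's type — contradiction.
So Zara is a truth-teller.
With that fixed, Ximena's statement is false, so Ximena is a liar.

Sven: liar, Zara: truth-teller, Ximena: liar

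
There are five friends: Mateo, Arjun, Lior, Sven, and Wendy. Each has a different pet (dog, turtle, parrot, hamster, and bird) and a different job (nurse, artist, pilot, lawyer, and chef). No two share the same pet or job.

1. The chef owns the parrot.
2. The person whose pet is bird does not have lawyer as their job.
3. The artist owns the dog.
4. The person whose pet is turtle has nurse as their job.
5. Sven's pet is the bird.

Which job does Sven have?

pilot

With clues 1–5, artist, chef, lawyer, and nurse are impossible for Sven's job.
That leaves pilot.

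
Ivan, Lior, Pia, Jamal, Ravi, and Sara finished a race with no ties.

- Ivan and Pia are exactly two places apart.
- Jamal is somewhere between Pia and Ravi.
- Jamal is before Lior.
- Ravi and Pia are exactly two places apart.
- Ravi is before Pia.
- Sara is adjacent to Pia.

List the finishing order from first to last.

Ravi, Jamal, Pia, Sara, Ivan, Lior

From clues 1–2: Jamal is in {2,3,4,5}.
From clues 1–3: Jamal is in {2,3,4}.
From clues 1–4: Pia is in {3,4}.
From clues 1–5: Ivan is in {5,6}.
From clues 1–6: Ravi → place 1, Jamal → place 2, Pia → place 3, Sara → place 4, Ivan → place 5, Lior → place 6.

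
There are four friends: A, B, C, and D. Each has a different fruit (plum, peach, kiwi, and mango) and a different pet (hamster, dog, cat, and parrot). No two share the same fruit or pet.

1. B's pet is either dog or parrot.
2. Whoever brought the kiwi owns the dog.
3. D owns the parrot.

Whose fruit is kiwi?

With clues 1–3, A, C, and D are impossible for the one with fruit kiwi.
That leaves B.

B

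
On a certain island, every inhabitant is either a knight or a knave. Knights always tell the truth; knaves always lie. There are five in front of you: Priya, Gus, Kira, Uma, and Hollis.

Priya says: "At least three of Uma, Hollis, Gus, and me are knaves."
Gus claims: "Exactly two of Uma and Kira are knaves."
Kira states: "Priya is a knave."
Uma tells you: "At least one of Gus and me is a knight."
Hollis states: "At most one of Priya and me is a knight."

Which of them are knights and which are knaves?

Consider Priya. Suppose Priya is a knight.
Then whichever role Hollis has, Hollis's statement has the wrong truth value — contradiction.
So Priya is a knave.
With that fixed, Kira's statement is true, so Kira is a knight.
With that fixed, Hollis's statement is true, so Hollis is a knight.
With that fixed, Gus's statement is false, so Gus is a knave.
Consider Uma. Suppose Uma is a knave.
Then Priya's statement comes out true, contradicting Priya being a knave.
So Uma is a knight.

Priya: knave, Gus: knave, Kira: knight, Uma: knight, Hollis: knight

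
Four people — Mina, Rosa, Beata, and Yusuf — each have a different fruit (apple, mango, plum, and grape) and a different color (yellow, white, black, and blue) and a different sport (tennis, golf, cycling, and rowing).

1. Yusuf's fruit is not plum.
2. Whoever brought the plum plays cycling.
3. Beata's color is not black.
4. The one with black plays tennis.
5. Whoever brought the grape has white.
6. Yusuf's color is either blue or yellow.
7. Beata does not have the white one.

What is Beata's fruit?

With clues 1–6, apple and mango are impossible for Beata's fruit.
With clues 1–7, grape is impossible for Beata's fruit.
That leaves plum.

plum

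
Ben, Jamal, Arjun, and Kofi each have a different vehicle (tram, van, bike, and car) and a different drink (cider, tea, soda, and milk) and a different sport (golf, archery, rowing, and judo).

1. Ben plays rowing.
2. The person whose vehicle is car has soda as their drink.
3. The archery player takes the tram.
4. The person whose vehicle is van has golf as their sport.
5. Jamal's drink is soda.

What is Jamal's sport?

judo

Clue 1 rules out rowing for Jamal's sport.
With clues 1–5, archery and golf are impossible for Jamal's sport.
That leaves judo.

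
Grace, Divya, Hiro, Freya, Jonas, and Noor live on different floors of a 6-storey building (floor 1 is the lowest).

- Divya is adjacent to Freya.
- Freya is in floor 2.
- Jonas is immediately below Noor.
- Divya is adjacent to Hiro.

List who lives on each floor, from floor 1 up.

Grace, Freya, Divya, Hiro, Jonas, Noor

From clues 1–2: Freya → floor 2.
From clues 1–3: Divya is in {1,3}.
From clues 1–4: Grace → floor 1, Divya → floor 3, Hiro → floor 4, Jonas → floor 5, Noor → floor 6.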